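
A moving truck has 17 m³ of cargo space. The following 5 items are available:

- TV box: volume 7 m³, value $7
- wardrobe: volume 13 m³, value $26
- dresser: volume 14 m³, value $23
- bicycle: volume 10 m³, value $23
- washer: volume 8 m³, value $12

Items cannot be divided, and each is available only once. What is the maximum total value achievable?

Check high-value combinations within 17 m³:
- TV box+bicycle: volume 7+10=17, value 7+23=30
- wardrobe: volume 13, value 26
- bicycle: volume 10, value 23
- dresser: volume 14, value 23
Best: $30.

$30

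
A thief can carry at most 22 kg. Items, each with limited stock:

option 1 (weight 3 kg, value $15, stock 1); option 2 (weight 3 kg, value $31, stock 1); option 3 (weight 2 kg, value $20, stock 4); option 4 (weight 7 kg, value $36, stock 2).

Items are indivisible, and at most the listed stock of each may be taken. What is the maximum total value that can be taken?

Best selections within weight 22 and stock limits:
- 1×option 1 + 1×option 2 + 4×option 3 + 1×option 4: weight 21, value 162
- 4×option 3 + 2×option 4: weight 22, value 152
- 1×option 2 + 4×option 3 + 1×option 4: weight 18, value 147
Best: $162.

$162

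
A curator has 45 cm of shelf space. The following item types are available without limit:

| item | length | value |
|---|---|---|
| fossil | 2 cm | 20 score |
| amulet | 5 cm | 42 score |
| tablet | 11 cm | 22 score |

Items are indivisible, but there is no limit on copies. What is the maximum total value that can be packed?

Best value-per-unit is fossil at 20/2; filling with it alone gives 22×20 = 440.
Optimal mix: 20×fossil + 1×amulet → length 45, value 442.

442 score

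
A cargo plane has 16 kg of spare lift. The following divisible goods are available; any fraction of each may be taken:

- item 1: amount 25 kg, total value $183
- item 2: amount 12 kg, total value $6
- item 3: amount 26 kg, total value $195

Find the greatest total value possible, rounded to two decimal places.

120.00

Take in order of value per unit:
- item 3 (195/26 per unit): 16 of 26 → value 16×195/26 = 120.0000, running total 120.00
Total 120.00.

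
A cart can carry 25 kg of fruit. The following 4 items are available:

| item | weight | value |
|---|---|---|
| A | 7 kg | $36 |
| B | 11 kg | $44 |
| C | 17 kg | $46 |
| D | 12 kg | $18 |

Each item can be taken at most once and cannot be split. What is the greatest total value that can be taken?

This is a 0/1 knapsack; check combinations near the capacity.
- A+C: weight 7+17=24, value 36+46=82
- A+B: weight 7+11=18, value 36+44=80
- B+D: weight 11+12=23, value 44+18=62
Best: $82.

$82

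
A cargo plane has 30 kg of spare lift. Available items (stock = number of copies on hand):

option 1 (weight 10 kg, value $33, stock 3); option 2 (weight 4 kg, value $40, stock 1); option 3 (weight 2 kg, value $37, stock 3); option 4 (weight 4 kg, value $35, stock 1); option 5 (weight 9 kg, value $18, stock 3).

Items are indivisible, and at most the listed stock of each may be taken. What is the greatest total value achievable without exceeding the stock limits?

Top feasible selections:
- 1×option 1 + 1×option 2 + 3×option 3 + 1×option 4: weight 24, value 219
- 2×option 1 + 1×option 2 + 3×option 3: weight 30, value 217
- 2×option 1 + 3×option 3 + 1×option 4: weight 30, value 212
Best: $219.

$219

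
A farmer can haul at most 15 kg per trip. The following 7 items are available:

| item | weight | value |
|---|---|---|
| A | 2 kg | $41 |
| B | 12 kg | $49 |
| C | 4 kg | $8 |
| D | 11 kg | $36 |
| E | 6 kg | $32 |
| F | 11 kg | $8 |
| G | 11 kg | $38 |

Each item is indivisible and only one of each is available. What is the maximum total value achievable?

$90

Check high-value combinations within 15 kg:
- A+B: weight 2+12=14, value 41+49=90
- A+C+E: weight 2+4+6=12, value 41+8+32=81
- A+G: weight 2+11=13, value 41+38=79
- A+D: weight 2+11=13, value 41+36=77
Best: $90.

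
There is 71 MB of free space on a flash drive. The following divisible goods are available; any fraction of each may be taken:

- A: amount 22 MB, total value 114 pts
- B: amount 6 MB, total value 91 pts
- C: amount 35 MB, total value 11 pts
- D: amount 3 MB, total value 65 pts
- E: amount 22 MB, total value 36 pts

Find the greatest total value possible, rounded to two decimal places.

311.66

Take in order of value per unit:
- D (65/3 per unit): all 3 → value 65, running total 65.00
- B (91/6 per unit): all 6 → value 91, running total 156.00
- A (114/22 per unit): all 22 → value 114, running total 270.00
- E (36/22 per unit): all 22 → value 36, running total 306.00
- C (11/35 per unit): 18 of 35 → value 18×11/35 = 5.6571, running total 311.66
Total 311.66.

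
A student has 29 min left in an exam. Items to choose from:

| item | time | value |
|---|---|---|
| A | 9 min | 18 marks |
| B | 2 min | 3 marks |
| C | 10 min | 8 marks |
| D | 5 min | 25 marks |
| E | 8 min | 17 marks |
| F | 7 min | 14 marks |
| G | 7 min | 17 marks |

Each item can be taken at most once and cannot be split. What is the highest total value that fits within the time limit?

77 marks

This is a 0/1 knapsack; check combinations near the capacity.
- A+D+E+G: time 9+5+8+7=29, value 18+25+17+17=77
- B+D+E+F+G: time 2+5+8+7+7=29, value 3+25+17+14+17=76
- A+D+F+G: time 9+5+7+7=28, value 18+25+14+17=74
- A+D+E+F: time 9+5+8+7=29, value 18+25+17+14=74
- D+E+F+G: time 5+8+7+7=27, value 25+17+14+17=73
Best: 77 marks.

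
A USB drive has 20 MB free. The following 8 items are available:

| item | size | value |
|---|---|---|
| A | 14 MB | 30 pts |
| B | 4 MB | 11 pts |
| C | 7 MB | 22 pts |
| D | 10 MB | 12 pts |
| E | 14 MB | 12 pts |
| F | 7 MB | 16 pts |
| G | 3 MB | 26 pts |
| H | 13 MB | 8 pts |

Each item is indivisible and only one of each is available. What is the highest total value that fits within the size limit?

64 pts

This is a 0/1 knapsack; check combinations near the capacity.
- C+F+G: size 7+7+3=17, value 22+16+26=64
- C+D+G: size 7+10+3=20, value 22+12+26=60
- B+C+G: size 4+7+3=14, value 11+22+26=59
Best: 64 pts.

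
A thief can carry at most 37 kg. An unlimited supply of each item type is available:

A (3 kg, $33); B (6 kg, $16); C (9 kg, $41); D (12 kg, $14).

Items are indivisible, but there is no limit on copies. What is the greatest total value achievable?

Best value-per-unit is A at 33/3, and filling with it alone uses weight 12×3=36. No mix of the others beats 12×33 = 396.

$396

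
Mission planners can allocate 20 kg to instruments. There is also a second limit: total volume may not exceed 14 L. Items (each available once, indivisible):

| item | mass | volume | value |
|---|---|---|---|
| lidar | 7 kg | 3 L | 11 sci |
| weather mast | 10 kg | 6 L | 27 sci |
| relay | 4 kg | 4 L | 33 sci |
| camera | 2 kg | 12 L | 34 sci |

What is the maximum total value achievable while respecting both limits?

60 sci

Feasible sets respecting both limits:
- weather mast+relay: mass 14, volume 10, value 60
- lidar+relay: mass 11, volume 7, value 44
- lidar+weather mast: mass 17, volume 9, value 38
- camera: mass 2, volume 12, value 34
Best: 60 sci.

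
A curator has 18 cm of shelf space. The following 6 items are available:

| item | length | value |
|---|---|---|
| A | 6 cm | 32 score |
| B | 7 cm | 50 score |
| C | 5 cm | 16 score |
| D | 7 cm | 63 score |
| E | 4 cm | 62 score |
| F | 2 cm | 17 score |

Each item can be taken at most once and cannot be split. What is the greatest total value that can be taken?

This is a 0/1 knapsack; check combinations near the capacity.
- B+D+E: length 7+7+4=18, value 50+63+62=175
- C+D+E+F: length 5+7+4+2=18, value 16+63+62+17=158
- A+D+E: length 6+7+4=17, value 32+63+62=157
- B+C+E+F: length 7+5+4+2=18, value 50+16+62+17=145
- A+B+E: length 6+7+4=17, value 32+50+62=144
Best: 175 score.

175 score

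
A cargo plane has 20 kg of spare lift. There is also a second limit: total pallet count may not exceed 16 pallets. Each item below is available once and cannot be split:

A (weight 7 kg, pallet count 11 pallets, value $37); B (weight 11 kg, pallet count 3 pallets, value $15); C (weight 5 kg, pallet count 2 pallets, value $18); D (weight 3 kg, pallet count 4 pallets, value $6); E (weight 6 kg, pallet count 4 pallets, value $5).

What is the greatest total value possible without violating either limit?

$55

Feasible sets respecting both limits:
- A+C: weight 12, pallet count 13, value 55
- A+B: weight 18, pallet count 14, value 52
- A+D: weight 10, pallet count 15, value 43
- A+E: weight 13, pallet count 15, value 42
Best: $55.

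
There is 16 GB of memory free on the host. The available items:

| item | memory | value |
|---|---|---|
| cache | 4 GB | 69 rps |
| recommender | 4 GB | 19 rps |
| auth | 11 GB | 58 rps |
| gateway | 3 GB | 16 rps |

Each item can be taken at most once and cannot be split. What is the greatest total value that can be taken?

This is a 0/1 knapsack; check combinations near the capacity.
- cache+auth: memory 4+11=15, value 69+58=127
- cache+recommender+gateway: memory 4+4+3=11, value 69+19+16=104
- cache+recommender: memory 4+4=8, value 69+19=88
- cache+gateway: memory 4+3=7, value 69+16=85
Best: 127 rps.

127 rps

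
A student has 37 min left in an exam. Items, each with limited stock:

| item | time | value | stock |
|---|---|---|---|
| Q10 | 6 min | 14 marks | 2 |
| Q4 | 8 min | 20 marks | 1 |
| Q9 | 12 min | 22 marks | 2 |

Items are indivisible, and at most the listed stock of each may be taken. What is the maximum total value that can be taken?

Best selections within time 37 and stock limits:
- 2×Q10 + 2×Q9: time 36, value 72
- 2×Q10 + 1×Q4 + 1×Q9: time 32, value 70
Best: 72 marks.

72 marks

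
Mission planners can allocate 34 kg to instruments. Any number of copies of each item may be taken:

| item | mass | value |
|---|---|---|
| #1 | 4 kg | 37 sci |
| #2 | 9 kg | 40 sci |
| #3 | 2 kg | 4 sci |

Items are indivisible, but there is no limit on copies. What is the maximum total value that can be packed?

Best value-per-unit is #1 at 37/4; filling with it alone gives 8×37 = 296.
Optimal mix: 8×#1 + 1×#3 → mass 34, value 300.

300 sci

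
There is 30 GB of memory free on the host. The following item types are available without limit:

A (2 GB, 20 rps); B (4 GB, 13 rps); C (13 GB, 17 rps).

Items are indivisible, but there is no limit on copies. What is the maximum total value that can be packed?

300 rps

Best value-per-unit is A at 20/2, and filling with it alone uses memory 15×2=30. No mix of the others beats 15×20 = 300.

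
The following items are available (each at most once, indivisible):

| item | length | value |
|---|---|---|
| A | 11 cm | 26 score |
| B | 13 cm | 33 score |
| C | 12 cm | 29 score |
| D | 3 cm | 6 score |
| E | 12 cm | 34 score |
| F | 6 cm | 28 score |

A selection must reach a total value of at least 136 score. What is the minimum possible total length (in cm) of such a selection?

54

Subsets with value ≥ 136, sorted by total length:
- A+B+C+E+F: length 54, value 150
- A+B+C+D+E+F: length 57, value 156
Minimum length: 54 cm.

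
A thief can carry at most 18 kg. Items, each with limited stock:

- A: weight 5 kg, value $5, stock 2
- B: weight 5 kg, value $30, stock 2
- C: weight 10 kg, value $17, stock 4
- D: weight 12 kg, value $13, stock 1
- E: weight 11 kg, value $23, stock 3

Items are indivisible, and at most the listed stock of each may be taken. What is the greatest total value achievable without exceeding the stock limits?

Best selections within weight 18 and stock limits:
- 1×A + 2×B: weight 15, value 65
- 2×B: weight 10, value 60
- 1×B + 1×E: weight 16, value 53
Best: $65.

$65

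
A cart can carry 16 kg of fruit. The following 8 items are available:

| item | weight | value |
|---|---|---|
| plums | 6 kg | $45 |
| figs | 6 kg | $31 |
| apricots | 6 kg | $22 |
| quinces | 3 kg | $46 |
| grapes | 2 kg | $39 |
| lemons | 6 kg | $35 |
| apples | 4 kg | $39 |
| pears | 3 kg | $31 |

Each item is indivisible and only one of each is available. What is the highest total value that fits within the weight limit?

Check high-value combinations within 16 kg:
- plums+quinces+grapes+apples: weight 6+3+2+4=15, value 45+46+39+39=169
- plums+quinces+grapes+pears: weight 6+3+2+3=14, value 45+46+39+31=161
- plums+quinces+apples+pears: weight 6+3+4+3=16, value 45+46+39+31=161
Best: $169.

$169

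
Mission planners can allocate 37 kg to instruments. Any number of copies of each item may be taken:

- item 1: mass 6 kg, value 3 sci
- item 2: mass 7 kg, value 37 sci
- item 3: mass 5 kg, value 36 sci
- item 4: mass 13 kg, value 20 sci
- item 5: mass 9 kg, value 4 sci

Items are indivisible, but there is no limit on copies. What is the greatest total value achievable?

Best value-per-unit is item 3 at 36/5; filling with it alone gives 7×36 = 252.
Optimal mix: 1×item 2 + 6×item 3 → mass 37, value 253.

253 sci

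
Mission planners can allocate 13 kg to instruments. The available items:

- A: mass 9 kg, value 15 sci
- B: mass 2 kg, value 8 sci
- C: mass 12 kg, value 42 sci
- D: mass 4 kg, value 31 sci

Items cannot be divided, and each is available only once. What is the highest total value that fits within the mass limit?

46 sci

This is a 0/1 knapsack; check combinations near the capacity.
- A+D: mass 9+4=13, value 15+31=46
- C: mass 12, value 42
- B+D: mass 2+4=6, value 8+31=39
- D: mass 4, value 31
Best: 46 sci.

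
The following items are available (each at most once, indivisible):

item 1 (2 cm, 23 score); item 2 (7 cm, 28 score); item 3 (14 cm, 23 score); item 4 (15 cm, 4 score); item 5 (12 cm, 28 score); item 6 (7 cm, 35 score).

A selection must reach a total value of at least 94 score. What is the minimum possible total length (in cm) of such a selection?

28

Subsets with value ≥ 94, sorted by total length:
- item 1+item 2+item 5+item 6: length 28, value 114
- item 1+item 2+item 3+item 6: length 30, value 109
- item 1+item 3+item 5+item 6: length 35, value 109
Minimum length: 28 cm.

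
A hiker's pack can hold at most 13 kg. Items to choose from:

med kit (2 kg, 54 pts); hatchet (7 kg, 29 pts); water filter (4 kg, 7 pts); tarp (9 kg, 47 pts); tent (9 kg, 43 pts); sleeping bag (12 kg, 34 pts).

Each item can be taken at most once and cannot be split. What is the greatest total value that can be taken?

101 pts

Check high-value combinations within 13 kg:
- med kit+tarp: weight 2+9=11, value 54+47=101
- med kit+tent: weight 2+9=11, value 54+43=97
- med kit+hatchet+water filter: weight 2+7+4=13, value 54+29+7=90
- med kit+hatchet: weight 2+7=9, value 54+29=83
Best: 101 pts.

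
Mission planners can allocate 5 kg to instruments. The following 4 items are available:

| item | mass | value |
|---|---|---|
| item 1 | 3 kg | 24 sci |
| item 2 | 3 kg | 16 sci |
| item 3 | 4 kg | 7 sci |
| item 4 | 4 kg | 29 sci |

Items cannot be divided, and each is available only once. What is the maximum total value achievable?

This is a 0/1 knapsack; check combinations near the capacity.
- item 4: mass 4, value 29
- item 1: mass 3, value 24
- item 2: mass 3, value 16
- item 3: mass 4, value 7
Best: 29 sci.

29 sci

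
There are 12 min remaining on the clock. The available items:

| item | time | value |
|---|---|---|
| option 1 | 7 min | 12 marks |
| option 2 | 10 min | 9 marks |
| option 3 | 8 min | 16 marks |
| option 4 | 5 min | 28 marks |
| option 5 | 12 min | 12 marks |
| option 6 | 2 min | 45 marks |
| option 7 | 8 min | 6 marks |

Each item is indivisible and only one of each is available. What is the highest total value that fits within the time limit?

73 marks

Check high-value combinations within 12 min:
- option 4+option 6: time 5+2=7, value 28+45=73
- option 3+option 6: time 8+2=10, value 16+45=61
- option 1+option 6: time 7+2=9, value 12+45=57
Best: 73 marks.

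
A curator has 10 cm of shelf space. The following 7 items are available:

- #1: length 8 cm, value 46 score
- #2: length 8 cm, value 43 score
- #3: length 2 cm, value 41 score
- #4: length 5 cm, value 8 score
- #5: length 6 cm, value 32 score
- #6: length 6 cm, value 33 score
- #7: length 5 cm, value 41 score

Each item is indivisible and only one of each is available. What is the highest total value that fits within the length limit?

87 score

Check high-value combinations within 10 cm:
- #1+#3: length 8+2=10, value 46+41=87
- #2+#3: length 8+2=10, value 43+41=84
- #3+#7: length 2+5=7, value 41+41=82
Best: 87 score.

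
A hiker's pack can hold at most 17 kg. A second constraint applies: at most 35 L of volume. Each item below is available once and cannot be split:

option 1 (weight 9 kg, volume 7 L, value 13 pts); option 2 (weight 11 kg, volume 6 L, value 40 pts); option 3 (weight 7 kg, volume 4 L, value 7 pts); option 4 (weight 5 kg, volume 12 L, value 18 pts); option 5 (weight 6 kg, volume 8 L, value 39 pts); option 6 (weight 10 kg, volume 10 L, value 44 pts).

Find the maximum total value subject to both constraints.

83 pts

Feasible sets respecting both limits:
- option 5+option 6: weight 16, volume 18, value 83
- option 2+option 5: weight 17, volume 14, value 79
- option 4+option 6: weight 15, volume 22, value 62
- option 2+option 4: weight 16, volume 18, value 58
Best: 83 pts.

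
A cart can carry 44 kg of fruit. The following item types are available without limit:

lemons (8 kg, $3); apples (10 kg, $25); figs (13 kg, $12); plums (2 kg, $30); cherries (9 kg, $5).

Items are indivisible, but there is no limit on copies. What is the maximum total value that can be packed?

$660

Best value-per-unit is plums at 30/2, and filling with it alone uses weight 22×2=44. No mix of the others beats 22×30 = 660.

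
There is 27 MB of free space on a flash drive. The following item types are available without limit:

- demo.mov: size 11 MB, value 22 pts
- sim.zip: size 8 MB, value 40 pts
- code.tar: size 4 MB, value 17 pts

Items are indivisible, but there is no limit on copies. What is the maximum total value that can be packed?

Best value-per-unit is sim.zip at 40/8, and filling with it alone uses size 3×8=24. No mix of the others beats 3×40 = 120.

120 pts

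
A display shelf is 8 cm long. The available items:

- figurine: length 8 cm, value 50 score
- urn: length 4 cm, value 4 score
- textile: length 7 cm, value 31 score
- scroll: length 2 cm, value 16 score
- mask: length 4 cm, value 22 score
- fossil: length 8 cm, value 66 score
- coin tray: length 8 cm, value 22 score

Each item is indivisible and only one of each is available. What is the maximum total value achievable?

Check high-value combinations within 8 cm:
- fossil: length 8, value 66
- figurine: length 8, value 50
- scroll+mask: length 2+4=6, value 16+22=38
Best: 66 score.

66 score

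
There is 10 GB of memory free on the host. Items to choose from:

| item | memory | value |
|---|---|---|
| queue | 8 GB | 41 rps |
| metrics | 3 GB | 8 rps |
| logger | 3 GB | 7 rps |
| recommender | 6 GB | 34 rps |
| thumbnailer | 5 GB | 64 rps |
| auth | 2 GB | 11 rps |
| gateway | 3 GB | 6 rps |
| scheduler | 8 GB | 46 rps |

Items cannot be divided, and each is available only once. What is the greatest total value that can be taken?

Check high-value combinations within 10 GB:
- metrics+thumbnailer+auth: memory 3+5+2=10, value 8+64+11=83
- logger+thumbnailer+auth: memory 3+5+2=10, value 7+64+11=82
- thumbnailer+auth+gateway: memory 5+2+3=10, value 64+11+6=81
- thumbnailer+auth: memory 5+2=7, value 64+11=75
Best: 83 rps.

83 rps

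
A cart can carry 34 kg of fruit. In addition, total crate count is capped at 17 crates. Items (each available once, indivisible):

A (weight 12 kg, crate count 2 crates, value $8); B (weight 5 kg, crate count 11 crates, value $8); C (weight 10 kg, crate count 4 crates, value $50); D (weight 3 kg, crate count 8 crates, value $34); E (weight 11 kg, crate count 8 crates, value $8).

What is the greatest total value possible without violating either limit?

Feasible sets respecting both limits:
- A+C+D: weight 25, crate count 14, value 92
- C+D: weight 13, crate count 12, value 84
- A+B+C: weight 27, crate count 17, value 66
Best: $92.

$92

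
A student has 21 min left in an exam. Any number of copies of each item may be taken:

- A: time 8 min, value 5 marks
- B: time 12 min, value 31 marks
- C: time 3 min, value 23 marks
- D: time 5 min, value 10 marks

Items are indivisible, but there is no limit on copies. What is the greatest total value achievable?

Best value-per-unit is C at 23/3, and filling with it alone uses time 7×3=21. No mix of the others beats 7×23 = 161.

161 marks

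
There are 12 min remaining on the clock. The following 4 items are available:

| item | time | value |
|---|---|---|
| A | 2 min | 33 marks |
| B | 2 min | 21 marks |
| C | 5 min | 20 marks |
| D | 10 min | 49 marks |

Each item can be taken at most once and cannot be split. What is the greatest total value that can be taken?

82 marks

Check high-value combinations within 12 min:
- A+D: time 2+10=12, value 33+49=82
- A+B+C: time 2+2+5=9, value 33+21+20=74
- B+D: time 2+10=12, value 21+49=70
- A+B: time 2+2=4, value 33+21=54
Best: 82 marks.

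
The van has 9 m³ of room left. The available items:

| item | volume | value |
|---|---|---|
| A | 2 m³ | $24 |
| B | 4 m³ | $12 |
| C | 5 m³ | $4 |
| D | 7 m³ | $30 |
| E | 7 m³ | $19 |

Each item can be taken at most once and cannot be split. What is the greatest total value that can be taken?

$54

Check high-value combinations within 9 m³:
- A+D: volume 2+7=9, value 24+30=54
- A+E: volume 2+7=9, value 24+19=43
- A+B: volume 2+4=6, value 24+12=36
- D: volume 7, value 30
Best: $54.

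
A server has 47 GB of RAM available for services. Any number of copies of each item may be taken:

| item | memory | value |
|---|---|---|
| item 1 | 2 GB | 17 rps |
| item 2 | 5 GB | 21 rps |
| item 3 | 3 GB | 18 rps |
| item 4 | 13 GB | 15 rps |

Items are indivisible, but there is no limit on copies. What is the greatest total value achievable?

392 rps

Best value-per-unit is item 1 at 17/2; filling with it alone gives 23×17 = 391.
Optimal mix: 22×item 1 + 1×item 3 → memory 47, value 392.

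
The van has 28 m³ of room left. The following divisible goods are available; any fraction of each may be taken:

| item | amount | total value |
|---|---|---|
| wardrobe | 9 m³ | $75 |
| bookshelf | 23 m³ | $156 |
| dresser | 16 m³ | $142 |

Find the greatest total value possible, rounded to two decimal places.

Take in order of value per unit:
- dresser (142/16 per unit): all 16 → value 142, running total 142.00
- wardrobe (75/9 per unit): all 9 → value 75, running total 217.00
- bookshelf (156/23 per unit): 3 of 23 → value 3×156/23 = 20.3478, running total 237.35
Total 237.35.

237.35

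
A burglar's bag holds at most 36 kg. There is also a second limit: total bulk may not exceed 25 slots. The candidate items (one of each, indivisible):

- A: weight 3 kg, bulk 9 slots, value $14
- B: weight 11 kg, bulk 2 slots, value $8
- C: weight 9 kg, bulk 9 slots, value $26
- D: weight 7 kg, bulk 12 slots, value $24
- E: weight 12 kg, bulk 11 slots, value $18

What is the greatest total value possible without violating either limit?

Feasible sets respecting both limits:
- B+C+D: weight 27, bulk 23, value 58
- B+C+E: weight 32, bulk 22, value 52
- C+D: weight 16, bulk 21, value 50
- B+D+E: weight 30, bulk 25, value 50
Best: $58.

$58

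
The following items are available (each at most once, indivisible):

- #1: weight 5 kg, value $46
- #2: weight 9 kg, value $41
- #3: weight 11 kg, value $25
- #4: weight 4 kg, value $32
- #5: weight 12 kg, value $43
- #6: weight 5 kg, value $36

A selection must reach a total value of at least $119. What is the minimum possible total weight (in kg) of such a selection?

Subsets with value ≥ 119, sorted by total weight:
- #1+#2+#4: weight 18, value 119
- #1+#2+#6: weight 19, value 123
- #1+#4+#5: weight 21, value 121
Minimum weight: 18 kg.

18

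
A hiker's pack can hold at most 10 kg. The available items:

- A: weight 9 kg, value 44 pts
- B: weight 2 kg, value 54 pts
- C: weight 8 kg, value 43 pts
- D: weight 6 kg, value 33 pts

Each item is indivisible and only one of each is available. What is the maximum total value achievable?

97 pts

Check high-value combinations within 10 kg:
- B+C: weight 2+8=10, value 54+43=97
- B+D: weight 2+6=8, value 54+33=87
- B: weight 2, value 54
- A: weight 9, value 44
Best: 97 pts.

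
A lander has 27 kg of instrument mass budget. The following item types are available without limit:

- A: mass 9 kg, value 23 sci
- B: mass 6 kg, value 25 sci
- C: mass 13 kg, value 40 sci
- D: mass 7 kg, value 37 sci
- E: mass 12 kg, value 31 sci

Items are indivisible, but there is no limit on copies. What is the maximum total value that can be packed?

Best value-per-unit is D at 37/7; filling with it alone gives 3×37 = 111.
Optimal mix: 1×B + 3×D → mass 27, value 136.

136 sci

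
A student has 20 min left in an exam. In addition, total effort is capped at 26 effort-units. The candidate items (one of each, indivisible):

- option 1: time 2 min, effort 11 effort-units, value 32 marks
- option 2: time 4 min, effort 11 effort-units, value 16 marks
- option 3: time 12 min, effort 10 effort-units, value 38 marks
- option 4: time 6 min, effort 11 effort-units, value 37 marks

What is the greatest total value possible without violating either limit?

75 marks

Feasible sets respecting both limits:
- option 3+option 4: time 18, effort 21, value 75
- option 1+option 3: time 14, effort 21, value 70
- option 1+option 4: time 8, effort 22, value 69
Best: 75 marks.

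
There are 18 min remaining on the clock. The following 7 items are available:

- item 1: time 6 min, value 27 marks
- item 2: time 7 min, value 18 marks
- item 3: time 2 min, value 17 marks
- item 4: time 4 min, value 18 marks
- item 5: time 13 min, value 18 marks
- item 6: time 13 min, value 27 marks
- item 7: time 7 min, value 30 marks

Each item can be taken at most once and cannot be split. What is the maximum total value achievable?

Check high-value combinations within 18 min:
- item 1+item 4+item 7: time 6+4+7=17, value 27+18+30=75
- item 1+item 3+item 7: time 6+2+7=15, value 27+17+30=74
- item 2+item 4+item 7: time 7+4+7=18, value 18+18+30=66
- item 3+item 4+item 7: time 2+4+7=13, value 17+18+30=65
Best: 75 marks.

75 marks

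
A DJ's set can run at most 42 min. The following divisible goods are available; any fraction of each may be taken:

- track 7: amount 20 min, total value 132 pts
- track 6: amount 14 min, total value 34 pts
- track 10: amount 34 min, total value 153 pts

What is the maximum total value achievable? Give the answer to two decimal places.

231.00

Take in order of value per unit:
- track 7 (132/20 per unit): all 20 → value 132, running total 132.00
- track 10 (153/34 per unit): 22 of 34 → value 22×153/34 = 99.0000, running total 231.00
Total 231.00.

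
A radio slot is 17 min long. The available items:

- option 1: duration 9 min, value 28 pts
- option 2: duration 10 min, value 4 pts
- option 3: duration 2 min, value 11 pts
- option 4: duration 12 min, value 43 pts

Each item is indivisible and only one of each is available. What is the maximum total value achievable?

54 pts

Check high-value combinations within 17 min:
- option 3+option 4: duration 2+12=14, value 11+43=54
- option 4: duration 12, value 43
- option 1+option 3: duration 9+2=11, value 28+11=39
- option 1: duration 9, value 28
Best: 54 pts.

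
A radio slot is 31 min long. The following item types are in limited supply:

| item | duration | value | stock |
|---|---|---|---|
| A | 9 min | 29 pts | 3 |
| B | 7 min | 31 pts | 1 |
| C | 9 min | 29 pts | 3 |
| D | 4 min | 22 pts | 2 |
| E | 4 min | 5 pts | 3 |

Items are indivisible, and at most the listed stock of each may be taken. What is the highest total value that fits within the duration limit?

111 pts

Top feasible selections:
- 1×B + 2×C + 1×D: duration 29, value 111
- 1×A + 1×B + 1×C + 1×D: duration 29, value 111
- 2×A + 1×B + 1×D: duration 29, value 111
- 1×B + 1×C + 2×D + 1×E: duration 28, value 109
Best: 111 pts.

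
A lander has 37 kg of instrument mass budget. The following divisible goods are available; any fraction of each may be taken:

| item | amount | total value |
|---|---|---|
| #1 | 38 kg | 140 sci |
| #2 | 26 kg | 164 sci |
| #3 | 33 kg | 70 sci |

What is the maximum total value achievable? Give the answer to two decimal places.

204.53

Take in order of value per unit:
- #2 (164/26 per unit): all 26 → value 164, running total 164.00
- #1 (140/38 per unit): 11 of 38 → value 11×140/38 = 40.5263, running total 204.53
Total 204.53.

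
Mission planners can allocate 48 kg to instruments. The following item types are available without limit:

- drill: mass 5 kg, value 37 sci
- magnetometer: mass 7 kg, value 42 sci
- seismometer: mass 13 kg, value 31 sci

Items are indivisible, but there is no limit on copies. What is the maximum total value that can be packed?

Best value-per-unit is drill at 37/5; filling with it alone gives 9×37 = 333.
Optimal mix: 8×drill + 1×magnetometer → mass 47, value 338.

338 sci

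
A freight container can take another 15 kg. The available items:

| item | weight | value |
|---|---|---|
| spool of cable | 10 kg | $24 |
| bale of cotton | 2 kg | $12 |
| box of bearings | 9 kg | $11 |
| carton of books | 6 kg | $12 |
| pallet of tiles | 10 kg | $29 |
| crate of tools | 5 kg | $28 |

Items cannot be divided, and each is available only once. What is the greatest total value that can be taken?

Check high-value combinations within 15 kg:
- pallet of tiles+crate of tools: weight 10+5=15, value 29+28=57
- bale of cotton+carton of books+crate of tools: weight 2+6+5=13, value 12+12+28=52
- spool of cable+crate of tools: weight 10+5=15, value 24+28=52
Best: $57.

$57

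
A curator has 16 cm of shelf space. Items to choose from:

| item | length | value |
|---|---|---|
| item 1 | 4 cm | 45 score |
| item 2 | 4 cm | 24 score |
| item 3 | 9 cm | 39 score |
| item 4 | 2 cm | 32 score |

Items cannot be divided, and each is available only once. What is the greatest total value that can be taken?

116 score

Check high-value combinations within 16 cm:
- item 1+item 3+item 4: length 4+9+2=15, value 45+39+32=116
- item 1+item 2+item 4: length 4+4+2=10, value 45+24+32=101
- item 2+item 3+item 4: length 4+9+2=15, value 24+39+32=95
- item 1+item 3: length 4+9=13, value 45+39=84
Best: 116 score.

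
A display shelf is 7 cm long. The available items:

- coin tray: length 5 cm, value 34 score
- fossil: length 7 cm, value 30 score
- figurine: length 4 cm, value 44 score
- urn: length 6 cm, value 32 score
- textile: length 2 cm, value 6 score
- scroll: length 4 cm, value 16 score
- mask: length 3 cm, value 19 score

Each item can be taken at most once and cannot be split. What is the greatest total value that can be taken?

63 score

Check high-value combinations within 7 cm:
- figurine+mask: length 4+3=7, value 44+19=63
- figurine+textile: length 4+2=6, value 44+6=50
- figurine: length 4, value 44
- coin tray+textile: length 5+2=7, value 34+6=40
Best: 63 score.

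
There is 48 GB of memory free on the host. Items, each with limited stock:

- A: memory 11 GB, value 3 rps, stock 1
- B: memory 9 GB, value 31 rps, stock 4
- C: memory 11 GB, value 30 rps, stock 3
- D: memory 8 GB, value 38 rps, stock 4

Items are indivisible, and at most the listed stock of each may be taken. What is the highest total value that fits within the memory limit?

Top feasible selections:
- 1×B + 4×D: memory 41, value 183
- 1×C + 4×D: memory 43, value 182
- 2×B + 3×D: memory 42, value 176
Best: 183 rps.

183 rps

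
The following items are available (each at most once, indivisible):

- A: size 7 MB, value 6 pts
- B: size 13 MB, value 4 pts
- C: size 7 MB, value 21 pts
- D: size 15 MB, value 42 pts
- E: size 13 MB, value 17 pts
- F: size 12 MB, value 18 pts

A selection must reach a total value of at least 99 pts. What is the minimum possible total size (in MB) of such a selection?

Subsets with value ≥ 99, sorted by total size:
- A+C+D+E+F: size 54, value 104
- B+C+D+E+F: size 60, value 102
- A+B+C+D+E+F: size 67, value 108
Minimum size: 54 MB.

54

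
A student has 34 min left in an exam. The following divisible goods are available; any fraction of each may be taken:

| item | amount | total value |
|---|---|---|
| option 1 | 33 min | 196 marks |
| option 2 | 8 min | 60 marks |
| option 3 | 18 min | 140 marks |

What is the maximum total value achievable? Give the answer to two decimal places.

Take in order of value per unit:
- option 3 (140/18 per unit): all 18 → value 140, running total 140.00
- option 2 (60/8 per unit): all 8 → value 60, running total 200.00
- option 1 (196/33 per unit): 8 of 33 → value 8×196/33 = 47.5152, running total 247.52
Total 247.52.

247.52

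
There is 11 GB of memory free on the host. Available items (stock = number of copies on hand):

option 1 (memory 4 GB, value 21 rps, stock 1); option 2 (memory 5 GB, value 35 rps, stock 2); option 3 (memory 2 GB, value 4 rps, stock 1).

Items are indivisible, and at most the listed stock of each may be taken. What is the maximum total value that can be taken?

70 rps

Best selections within memory 11 and stock limits:
- 2×option 2: memory 10, value 70
- 1×option 1 + 1×option 2 + 1×option 3: memory 11, value 60
- 1×option 1 + 1×option 2: memory 9, value 56
Best: 70 rps.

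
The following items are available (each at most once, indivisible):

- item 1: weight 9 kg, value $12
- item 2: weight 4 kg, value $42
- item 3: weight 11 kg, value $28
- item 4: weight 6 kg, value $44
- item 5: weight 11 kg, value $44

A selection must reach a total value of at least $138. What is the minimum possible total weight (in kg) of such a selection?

Subsets with value ≥ 138, sorted by total weight:
- item 1+item 2+item 4+item 5: weight 30, value 142
- item 2+item 3+item 4+item 5: weight 32, value 158
- item 1+item 2+item 3+item 4+item 5: weight 41, value 170
Minimum weight: 30 kg.

30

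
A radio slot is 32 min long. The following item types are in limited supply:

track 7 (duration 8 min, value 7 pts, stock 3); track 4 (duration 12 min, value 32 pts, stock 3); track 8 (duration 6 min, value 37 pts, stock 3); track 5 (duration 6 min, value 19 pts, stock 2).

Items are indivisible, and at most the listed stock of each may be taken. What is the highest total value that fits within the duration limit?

Top feasible selections:
- 3×track 8 + 2×track 5: duration 30, value 149
- 1×track 4 + 3×track 8: duration 30, value 143
- 1×track 7 + 3×track 8 + 1×track 5: duration 32, value 137
- 3×track 8 + 1×track 5: duration 24, value 130
Best: 149 pts.

149 pts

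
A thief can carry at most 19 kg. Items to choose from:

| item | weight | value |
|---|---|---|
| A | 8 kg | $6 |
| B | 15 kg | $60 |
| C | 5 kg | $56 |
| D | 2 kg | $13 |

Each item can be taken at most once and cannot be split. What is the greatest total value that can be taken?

This is a 0/1 knapsack; check combinations near the capacity.
- A+C+D: weight 8+5+2=15, value 6+56+13=75
- B+D: weight 15+2=17, value 60+13=73
- C+D: weight 5+2=7, value 56+13=69
- A+C: weight 8+5=13, value 6+56=62
- B: weight 15, value 60
Best: $75.

$75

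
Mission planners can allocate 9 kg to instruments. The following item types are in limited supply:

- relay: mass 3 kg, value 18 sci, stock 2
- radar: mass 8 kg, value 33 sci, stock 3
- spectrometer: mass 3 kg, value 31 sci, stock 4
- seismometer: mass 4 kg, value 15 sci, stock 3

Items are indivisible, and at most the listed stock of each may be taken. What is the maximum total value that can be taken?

93 sci

Best selections within mass 9 and stock limits:
- 3×spectrometer: mass 9, value 93
- 1×relay + 2×spectrometer: mass 9, value 80
- 2×relay + 1×spectrometer: mass 9, value 67
Best: 93 sci.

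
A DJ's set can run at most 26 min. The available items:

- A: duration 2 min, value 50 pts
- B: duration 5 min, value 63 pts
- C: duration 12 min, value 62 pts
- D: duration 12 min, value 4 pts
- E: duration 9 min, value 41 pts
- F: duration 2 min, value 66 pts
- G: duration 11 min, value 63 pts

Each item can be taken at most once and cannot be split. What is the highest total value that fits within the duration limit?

Check high-value combinations within 26 min:
- A+B+F+G: duration 2+5+2+11=20, value 50+63+66+63=242
- A+B+C+F: duration 2+5+12+2=21, value 50+63+62+66=241
- A+B+E+F: duration 2+5+9+2=18, value 50+63+41+66=220
- A+E+F+G: duration 2+9+2+11=24, value 50+41+66+63=220
Best: 242 pts.

242 pts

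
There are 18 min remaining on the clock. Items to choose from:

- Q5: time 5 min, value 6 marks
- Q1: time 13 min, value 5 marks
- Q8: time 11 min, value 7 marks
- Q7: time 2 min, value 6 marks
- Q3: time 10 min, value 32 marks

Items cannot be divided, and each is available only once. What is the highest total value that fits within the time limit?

44 marks

Check high-value combinations within 18 min:
- Q5+Q7+Q3: time 5+2+10=17, value 6+6+32=44
- Q7+Q3: time 2+10=12, value 6+32=38
- Q5+Q3: time 5+10=15, value 6+32=38
Best: 44 marks.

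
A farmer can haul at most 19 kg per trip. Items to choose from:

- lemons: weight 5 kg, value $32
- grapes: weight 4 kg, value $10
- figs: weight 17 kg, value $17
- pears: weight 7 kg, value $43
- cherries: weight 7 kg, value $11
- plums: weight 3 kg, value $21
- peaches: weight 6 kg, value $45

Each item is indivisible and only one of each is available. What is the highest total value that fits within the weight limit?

$120

Check high-value combinations within 19 kg:
- lemons+pears+peaches: weight 5+7+6=18, value 32+43+45=120
- pears+plums+peaches: weight 7+3+6=16, value 43+21+45=109
- lemons+grapes+plums+peaches: weight 5+4+3+6=18, value 32+10+21+45=108
Best: $120.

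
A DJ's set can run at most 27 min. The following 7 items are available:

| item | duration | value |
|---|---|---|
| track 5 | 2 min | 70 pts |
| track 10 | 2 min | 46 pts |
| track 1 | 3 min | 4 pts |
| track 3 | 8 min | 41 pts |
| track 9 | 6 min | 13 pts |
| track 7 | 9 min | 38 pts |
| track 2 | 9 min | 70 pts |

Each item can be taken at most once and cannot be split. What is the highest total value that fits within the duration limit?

This is a 0/1 knapsack; check combinations near the capacity.
- track 5+track 10+track 3+track 9+track 2: duration 2+2+8+6+9=27, value 70+46+41+13+70=240
- track 5+track 10+track 1+track 3+track 2: duration 2+2+3+8+9=24, value 70+46+4+41+70=231
- track 5+track 10+track 1+track 7+track 2: duration 2+2+3+9+9=25, value 70+46+4+38+70=228
- track 5+track 10+track 3+track 2: duration 2+2+8+9=21, value 70+46+41+70=227
Best: 240 pts.

240 pts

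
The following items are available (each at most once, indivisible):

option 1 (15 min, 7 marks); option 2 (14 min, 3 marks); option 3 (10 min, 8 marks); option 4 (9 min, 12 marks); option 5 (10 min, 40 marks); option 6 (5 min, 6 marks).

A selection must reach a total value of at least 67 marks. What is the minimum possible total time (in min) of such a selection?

Subsets with value ≥ 67, sorted by total time:
- option 1+option 3+option 4+option 5: time 44, value 67
- option 2+option 3+option 4+option 5+option 6: time 48, value 69
Minimum time: 44 min.

44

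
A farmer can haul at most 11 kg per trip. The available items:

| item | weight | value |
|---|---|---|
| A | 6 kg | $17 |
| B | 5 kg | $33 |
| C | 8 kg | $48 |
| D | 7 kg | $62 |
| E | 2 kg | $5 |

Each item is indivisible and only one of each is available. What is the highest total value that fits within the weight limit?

$67

Check high-value combinations within 11 kg:
- D+E: weight 7+2=9, value 62+5=67
- D: weight 7, value 62
- C+E: weight 8+2=10, value 48+5=53
- A+B: weight 6+5=11, value 17+33=50
- C: weight 8, value 48
Best: $67.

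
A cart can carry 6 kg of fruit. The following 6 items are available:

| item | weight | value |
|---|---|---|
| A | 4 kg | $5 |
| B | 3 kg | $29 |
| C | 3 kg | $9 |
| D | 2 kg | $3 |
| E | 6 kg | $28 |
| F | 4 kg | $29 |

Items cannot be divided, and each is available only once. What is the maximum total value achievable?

$38

Check high-value combinations within 6 kg:
- B+C: weight 3+3=6, value 29+9=38
- B+D: weight 3+2=5, value 29+3=32
- D+F: weight 2+4=6, value 3+29=32
Best: $38.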